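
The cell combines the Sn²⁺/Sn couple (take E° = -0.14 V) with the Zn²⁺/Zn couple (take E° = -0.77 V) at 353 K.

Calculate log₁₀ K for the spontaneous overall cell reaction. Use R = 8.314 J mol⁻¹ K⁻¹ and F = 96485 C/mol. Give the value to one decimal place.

18.0

Cathode: Sn²⁺/Sn; anode: Zn²⁺/Zn. E°cell = (-0.14) − (-0.77) = +0.63 V, with n = 2.
ΔG° = −nFE° = −RT ln K, so ln K = nFE°/(RT) = (2)(96485)(+0.63) / ((8.314)(353)) = 41.423.
log₁₀ K = 41.423 / ln 10 = 18.0.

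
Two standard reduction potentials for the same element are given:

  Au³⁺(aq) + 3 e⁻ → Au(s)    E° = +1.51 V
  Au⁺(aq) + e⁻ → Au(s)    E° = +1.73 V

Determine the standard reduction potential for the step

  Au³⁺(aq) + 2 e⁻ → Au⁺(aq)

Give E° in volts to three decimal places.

Sequential free energies add, so n₃E°₃ = n₁E°₁ + n₂E°₂.
With n₃ = 3, and the known step contributing 1×(+1.73) V, the unknown satisfies 2·E° = 3×(+1.51) − 1×(+1.73) = +2.800.
E° = +2.800 / 2 = +1.400 V.

+1.400 V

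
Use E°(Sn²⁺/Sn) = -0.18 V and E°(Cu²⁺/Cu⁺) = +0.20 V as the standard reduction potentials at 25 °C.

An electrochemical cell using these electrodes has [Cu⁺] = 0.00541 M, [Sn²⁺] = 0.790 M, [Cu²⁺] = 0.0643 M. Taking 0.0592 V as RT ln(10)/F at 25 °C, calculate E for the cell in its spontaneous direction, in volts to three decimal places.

+0.447 V

Cu²⁺/Cu⁺ is the cathode (higher E°), Sn²⁺/Sn the anode: E°cell = +0.20 − (-0.18) = +0.38 V, n = 2.
Overall: 2 Cu²⁺(aq) + Sn(s) → 2 Cu⁺(aq) + Sn²⁺(aq)
Q = [Cu⁺]^2·[Sn²⁺] / ([Cu²⁺]^2); log Q = -2.252.
E = E° − (0.0592/n) log Q = +0.38 − (0.0592/2)(-2.252) = +0.447 V.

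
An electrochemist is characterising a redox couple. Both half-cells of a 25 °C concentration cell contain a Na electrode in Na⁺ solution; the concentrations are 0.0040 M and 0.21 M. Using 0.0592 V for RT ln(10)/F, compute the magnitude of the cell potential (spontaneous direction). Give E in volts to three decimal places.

For a concentration cell E°cell = 0. The 0.21 M side is the cathode (reduction is favoured where [Na⁺] is higher).
With n = 1, E = −(0.0592/1) log([Na⁺]ₐₙ/[Na⁺]꜀ₐₜ) = −(0.0592/1) log(0.004/0.21) = −(0.0592/1)(-1.720) = +0.102 V.

+0.102 V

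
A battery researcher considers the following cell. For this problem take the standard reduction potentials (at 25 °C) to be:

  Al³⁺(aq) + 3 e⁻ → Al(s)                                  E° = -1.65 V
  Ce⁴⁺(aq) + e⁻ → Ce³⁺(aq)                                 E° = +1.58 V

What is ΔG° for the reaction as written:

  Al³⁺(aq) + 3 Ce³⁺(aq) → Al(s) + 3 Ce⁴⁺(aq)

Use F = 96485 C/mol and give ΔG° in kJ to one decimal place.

As written, Al³⁺/Al is reduced (cathode) and Ce⁴⁺/Ce³⁺ is oxidised (anode), so E°cell = (-1.65) − (+1.58) = -3.23 V.
Balancing electrons gives n = 3.
ΔG° = −nFE° = −(3)(96485)(-3.23) = 934,940 J = +934.9 kJ.

+934.9 kJ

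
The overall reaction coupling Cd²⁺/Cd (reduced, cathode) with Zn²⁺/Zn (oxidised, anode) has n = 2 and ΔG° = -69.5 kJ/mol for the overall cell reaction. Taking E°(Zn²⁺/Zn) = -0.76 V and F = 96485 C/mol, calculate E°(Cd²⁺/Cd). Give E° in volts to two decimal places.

E°cell = −ΔG°/(nF) = −(-69.5×10³)/((2)(96485)) = +0.360 V.
Since Cd²⁺/Cd is the cathode and Zn²⁺/Zn the anode, E°cell = E°(Cd²⁺/Cd) − E°(Zn²⁺/Zn).
So E°(Cd²⁺/Cd) = E°cell + E°(Zn²⁺/Zn) = +0.360 + (-0.76) = -0.40 V.

-0.40 V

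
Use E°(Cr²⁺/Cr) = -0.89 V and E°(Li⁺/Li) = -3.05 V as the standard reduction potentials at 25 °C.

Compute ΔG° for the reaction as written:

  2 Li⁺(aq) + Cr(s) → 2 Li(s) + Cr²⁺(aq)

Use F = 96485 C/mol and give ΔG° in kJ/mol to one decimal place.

As written, Li⁺/Li is reduced (cathode) and Cr²⁺/Cr is oxidised (anode), so E°cell = (-3.05) − (-0.89) = -2.16 V.
Balancing electrons gives n = 2.
ΔG° = −nFE° = −(2)(96485)(-2.16) = 416,815 J = +416.8 kJ/mol.

+416.8 kJ/mol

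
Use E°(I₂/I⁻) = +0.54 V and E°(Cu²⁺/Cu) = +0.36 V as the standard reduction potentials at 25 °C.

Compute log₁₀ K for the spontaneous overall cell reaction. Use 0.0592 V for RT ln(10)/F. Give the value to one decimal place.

6.1

Cathode: I₂/I⁻; anode: Cu²⁺/Cu. E°cell = +0.18 V, n = 2.
log K = nE°cell / 0.0592 = (2)(+0.18) / 0.0592 = 6.1.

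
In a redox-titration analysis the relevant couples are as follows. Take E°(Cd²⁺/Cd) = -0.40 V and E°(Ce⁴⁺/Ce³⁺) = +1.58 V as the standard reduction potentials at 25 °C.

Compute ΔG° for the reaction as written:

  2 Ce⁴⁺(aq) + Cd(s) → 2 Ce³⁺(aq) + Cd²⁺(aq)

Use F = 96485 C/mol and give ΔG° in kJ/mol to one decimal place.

-382.1 kJ/mol

As written, Ce⁴⁺/Ce³⁺ is reduced (cathode) and Cd²⁺/Cd is oxidised (anode), so E°cell = (+1.58) − (-0.40) = +1.98 V.
Balancing electrons gives n = 2.
ΔG° = −nFE° = −(2)(96485)(+1.98) = -382,081 J = -382.1 kJ/mol.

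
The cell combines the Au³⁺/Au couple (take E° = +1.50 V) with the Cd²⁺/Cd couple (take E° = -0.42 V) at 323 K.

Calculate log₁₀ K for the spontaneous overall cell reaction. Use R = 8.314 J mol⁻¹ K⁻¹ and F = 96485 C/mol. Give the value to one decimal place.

Cathode: Au³⁺/Au; anode: Cd²⁺/Cd. E°cell = (+1.50) − (-0.42) = +1.92 V, with n = 6.
ΔG° = −nFE° = −RT ln K, so ln K = nFE°/(RT) = (6)(96485)(+1.92) / ((8.314)(323)) = 413.904.
log₁₀ K = 413.904 / ln 10 = 179.8.

179.8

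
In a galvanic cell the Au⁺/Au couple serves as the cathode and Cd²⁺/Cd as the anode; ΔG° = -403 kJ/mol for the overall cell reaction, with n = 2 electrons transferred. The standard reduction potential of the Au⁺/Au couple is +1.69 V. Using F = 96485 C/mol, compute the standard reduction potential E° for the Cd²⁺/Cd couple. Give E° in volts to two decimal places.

-0.40 V

E°cell = −ΔG°/(nF) = −(-403×10³)/((2)(96485)) = +2.088 V.
Since Au⁺/Au is the cathode and Cd²⁺/Cd the anode, E°cell = E°(Au⁺/Au) − E°(Cd²⁺/Cd).
So E°(Cd²⁺/Cd) = E°(Au⁺/Au) − E°cell = (+1.69) − (+2.088) = -0.40 V.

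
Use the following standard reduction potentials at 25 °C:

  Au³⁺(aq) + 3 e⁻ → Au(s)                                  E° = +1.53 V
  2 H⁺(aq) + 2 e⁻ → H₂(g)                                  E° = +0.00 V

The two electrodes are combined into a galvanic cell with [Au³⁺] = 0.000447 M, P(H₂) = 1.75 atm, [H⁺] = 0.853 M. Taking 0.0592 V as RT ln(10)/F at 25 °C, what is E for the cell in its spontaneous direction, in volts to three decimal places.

Au³⁺/Au is the cathode (higher E°), H⁺/H₂ the anode: E°cell = +1.53 − (+0.00) = +1.53 V, n = 6.
Overall: 2 Au³⁺(aq) + 3 H₂(g) → 2 Au(s) + 6 H⁺(aq)
Q = [H⁺]^6 / ([Au³⁺]^2·P(H₂)^3); log Q = 5.556.
E = E° − (0.0592/n) log Q = +1.53 − (0.0592/6)(5.556) = +1.475 V.

+1.475 V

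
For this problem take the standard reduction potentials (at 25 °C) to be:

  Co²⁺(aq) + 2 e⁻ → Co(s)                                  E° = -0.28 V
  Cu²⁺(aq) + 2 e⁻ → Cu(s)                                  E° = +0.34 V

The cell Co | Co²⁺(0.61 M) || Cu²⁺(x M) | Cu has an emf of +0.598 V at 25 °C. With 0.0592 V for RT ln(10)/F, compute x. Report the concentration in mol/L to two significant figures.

Cu²⁺/Cu is the cathode, Co²⁺/Co the anode: E°cell = +0.62 V, n = 2.
Overall reaction: Cu²⁺(aq) + Co(s) → Cu(s) + Co²⁺(aq); Q = [Co²⁺]^1/[Cu²⁺]^1.
From E = E° − (0.0592/n) log Q: log Q = (E° − E)·n/0.0592 = (+0.62 − (+0.598))·2/0.0592 = 0.7432.
So 1·log[Cu²⁺] = 1·log(0.61) − log Q = -0.2147 − (0.7432) = -0.9579; [Cu²⁺] = 10^(-0.9579) ≈ 0.11 M.

0.11 M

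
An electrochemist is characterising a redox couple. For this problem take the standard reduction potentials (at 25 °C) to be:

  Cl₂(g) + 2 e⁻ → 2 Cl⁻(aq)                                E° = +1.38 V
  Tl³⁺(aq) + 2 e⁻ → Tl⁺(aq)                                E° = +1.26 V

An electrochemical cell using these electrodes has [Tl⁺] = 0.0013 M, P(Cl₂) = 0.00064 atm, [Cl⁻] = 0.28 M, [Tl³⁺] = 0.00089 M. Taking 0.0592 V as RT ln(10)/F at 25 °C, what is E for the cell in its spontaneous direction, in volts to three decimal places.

+0.063 V

Cl₂/Cl⁻ is the cathode (higher E°), Tl³⁺/Tl⁺ the anode: E°cell = +1.38 − (+1.26) = +0.12 V, n = 2.
Overall: Cl₂(g) + Tl⁺(aq) → 2 Cl⁻(aq) + Tl³⁺(aq)
Q = [Cl⁻]^2·[Tl³⁺] / (P(Cl₂)·[Tl⁺]); log Q = 1.924.
E = E° − (0.0592/n) log Q = +0.12 − (0.0592/2)(1.924) = +0.063 V.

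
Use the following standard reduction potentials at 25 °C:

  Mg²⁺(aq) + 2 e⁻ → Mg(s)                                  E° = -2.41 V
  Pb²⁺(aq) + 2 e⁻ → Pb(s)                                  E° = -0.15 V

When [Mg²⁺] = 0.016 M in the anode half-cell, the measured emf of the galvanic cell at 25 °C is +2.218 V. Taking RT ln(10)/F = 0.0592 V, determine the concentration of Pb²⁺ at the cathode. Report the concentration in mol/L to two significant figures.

Pb²⁺/Pb is the cathode, Mg²⁺/Mg the anode: E°cell = +2.26 V, n = 2.
Overall reaction: Pb²⁺(aq) + Mg(s) → Pb(s) + Mg²⁺(aq); Q = [Mg²⁺]^1/[Pb²⁺]^1.
From E = E° − (0.0592/n) log Q: log Q = (E° − E)·n/0.0592 = (+2.26 − (+2.218))·2/0.0592 = 1.4189.
So 1·log[Pb²⁺] = 1·log(0.016) − log Q = -1.7959 − (1.4189) = -3.2148; [Pb²⁺] = 10^(-3.2148) ≈ 0.00061 M.

0.00061 M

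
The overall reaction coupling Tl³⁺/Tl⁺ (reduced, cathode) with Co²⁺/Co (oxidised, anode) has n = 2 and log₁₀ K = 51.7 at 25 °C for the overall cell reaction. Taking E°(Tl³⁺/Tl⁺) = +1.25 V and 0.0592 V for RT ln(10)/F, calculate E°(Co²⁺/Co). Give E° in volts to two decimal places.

-0.28 V

E°cell = (0.0592/n)·log K = (0.0592/2)(51.7) = +1.530 V.
Since Tl³⁺/Tl⁺ is the cathode and Co²⁺/Co the anode, E°cell = E°(Tl³⁺/Tl⁺) − E°(Co²⁺/Co).
So E°(Co²⁺/Co) = E°(Tl³⁺/Tl⁺) − E°cell = (+1.25) − (+1.530) = -0.28 V.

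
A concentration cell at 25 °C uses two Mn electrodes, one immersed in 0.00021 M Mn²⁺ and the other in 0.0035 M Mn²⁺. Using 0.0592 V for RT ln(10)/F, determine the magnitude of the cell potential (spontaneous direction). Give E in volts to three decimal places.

For a concentration cell E°cell = 0. The 0.0035 M side is the cathode (reduction is favoured where [Mn²⁺] is higher).
With n = 2, E = −(0.0592/2) log([Mn²⁺]ₐₙ/[Mn²⁺]꜀ₐₜ) = −(0.0592/2) log(0.00021/0.0035) = −(0.0592/2)(-1.222) = +0.036 V.

+0.036 V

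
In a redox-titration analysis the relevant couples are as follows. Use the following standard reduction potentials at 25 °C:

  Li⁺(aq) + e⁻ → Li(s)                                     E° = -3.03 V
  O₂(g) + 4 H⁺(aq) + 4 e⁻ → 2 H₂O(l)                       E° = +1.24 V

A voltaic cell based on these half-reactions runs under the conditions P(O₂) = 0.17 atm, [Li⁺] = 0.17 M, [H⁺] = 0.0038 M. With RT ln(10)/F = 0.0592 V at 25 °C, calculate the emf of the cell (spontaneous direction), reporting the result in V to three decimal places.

+4.161 V

O₂/H₂O is the cathode (higher E°), Li⁺/Li the anode: E°cell = +1.24 − (-3.03) = +4.27 V, n = 4.
Overall: O₂(g) + 4 H⁺(aq) + 4 Li(s) → 2 H₂O(l) + 4 Li⁺(aq)
Q = [Li⁺]^4 / (P(O₂)·[H⁺]^4); log Q = 7.372.
E = E° − (0.0592/n) log Q = +4.27 − (0.0592/4)(7.372) = +4.161 V.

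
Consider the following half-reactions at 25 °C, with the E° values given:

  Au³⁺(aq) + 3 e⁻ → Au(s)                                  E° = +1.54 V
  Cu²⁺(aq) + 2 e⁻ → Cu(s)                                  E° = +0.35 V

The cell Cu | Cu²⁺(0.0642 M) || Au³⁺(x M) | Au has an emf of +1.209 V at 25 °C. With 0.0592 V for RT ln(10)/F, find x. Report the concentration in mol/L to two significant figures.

Au³⁺/Au is the cathode, Cu²⁺/Cu the anode: E°cell = +1.19 V, n = 6.
Overall reaction: 2 Au³⁺(aq) + 3 Cu(s) → 2 Au(s) + 3 Cu²⁺(aq); Q = [Cu²⁺]^3/[Au³⁺]^2.
From E = E° − (0.0592/n) log Q: log Q = (E° − E)·n/0.0592 = (+1.19 − (+1.209))·6/0.0592 = -1.9257.
So 2·log[Au³⁺] = 3·log(0.0642) − log Q = -3.5774 − (-1.9257) = -1.6517; log[Au³⁺] = -1.6517 / 2 = -0.8258; [Au³⁺] = 10^(-0.8258) ≈ 0.15 M.

0.15 M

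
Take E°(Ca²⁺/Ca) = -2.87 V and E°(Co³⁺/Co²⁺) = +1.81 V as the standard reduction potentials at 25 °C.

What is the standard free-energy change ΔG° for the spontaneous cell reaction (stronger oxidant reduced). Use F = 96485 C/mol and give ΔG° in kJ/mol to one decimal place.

Co³⁺/Co²⁺ (E° = +1.81 V) is the cathode; Ca²⁺/Ca (E° = -2.87 V) is the anode, so E°cell = +4.68 V.
Balancing electrons gives n = 2 (lcm of 1 and 2).
ΔG° = −nFE° = −(2)(96485)(+4.68) = -903,100 J = -903.1 kJ/mol.

-903.1 kJ/mol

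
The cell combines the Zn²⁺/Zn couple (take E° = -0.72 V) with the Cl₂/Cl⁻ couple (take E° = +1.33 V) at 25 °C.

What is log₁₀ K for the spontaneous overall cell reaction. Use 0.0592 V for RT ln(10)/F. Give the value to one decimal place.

69.3

Cathode: Cl₂/Cl⁻; anode: Zn²⁺/Zn. E°cell = +2.05 V, n = 2.
log K = nE°cell / 0.0592 = (2)(+2.05) / 0.0592 = 69.3.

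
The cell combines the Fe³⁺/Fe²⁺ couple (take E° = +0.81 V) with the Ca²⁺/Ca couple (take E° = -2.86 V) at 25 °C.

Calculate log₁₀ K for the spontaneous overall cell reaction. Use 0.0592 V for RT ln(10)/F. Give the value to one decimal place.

124.0

Cathode: Fe³⁺/Fe²⁺; anode: Ca²⁺/Ca. E°cell = +3.67 V, n = 2.
log K = nE°cell / 0.0592 = (2)(+3.67) / 0.0592 = 124.0.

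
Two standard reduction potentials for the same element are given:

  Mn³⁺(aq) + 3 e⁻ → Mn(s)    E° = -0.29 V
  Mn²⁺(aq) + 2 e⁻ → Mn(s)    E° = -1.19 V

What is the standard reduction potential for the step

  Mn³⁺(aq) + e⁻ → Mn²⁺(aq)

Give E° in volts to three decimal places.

+1.510 V

Sequential free energies add, so n₃E°₃ = n₁E°₁ + n₂E°₂.
With n₃ = 3, and the known step contributing 2×(-1.19) V, the unknown satisfies 1·E° = 3×(-0.29) − 2×(-1.19) = +1.510.
E° = +1.510 / 1 = +1.510 V.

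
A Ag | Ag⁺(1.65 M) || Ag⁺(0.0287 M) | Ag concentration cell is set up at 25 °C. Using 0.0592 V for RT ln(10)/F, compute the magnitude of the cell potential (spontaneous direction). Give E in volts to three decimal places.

For a concentration cell E°cell = 0. The 1.65 M side is the cathode (reduction is favoured where [Ag⁺] is higher).
With n = 1, E = −(0.0592/1) log([Ag⁺]ₐₙ/[Ag⁺]꜀ₐₜ) = −(0.0592/1) log(0.0287/1.65) = −(0.0592/1)(-1.760) = +0.104 V.

+0.104 V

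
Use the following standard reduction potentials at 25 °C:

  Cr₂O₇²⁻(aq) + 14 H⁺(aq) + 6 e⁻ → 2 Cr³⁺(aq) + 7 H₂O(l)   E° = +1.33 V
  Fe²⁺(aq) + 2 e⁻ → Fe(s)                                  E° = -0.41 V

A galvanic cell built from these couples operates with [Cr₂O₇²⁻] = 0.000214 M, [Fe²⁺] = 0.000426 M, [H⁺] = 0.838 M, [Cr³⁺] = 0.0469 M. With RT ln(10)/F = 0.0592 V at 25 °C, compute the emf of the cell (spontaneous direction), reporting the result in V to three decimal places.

Cr₂O₇²⁻/Cr³⁺ is the cathode (higher E°), Fe²⁺/Fe the anode: E°cell = +1.33 − (-0.41) = +1.74 V, n = 6.
Overall: Cr₂O₇²⁻(aq) + 14 H⁺(aq) + 3 Fe(s) → 2 Cr³⁺(aq) + 7 H₂O(l) + 3 Fe²⁺(aq)
Q = [Cr³⁺]^2·[Fe²⁺]^3 / ([Cr₂O₇²⁻]·[H⁺]^14); log Q = -8.025.
E = E° − (0.0592/n) log Q = +1.74 − (0.0592/6)(-8.025) = +1.819 V.

+1.819 V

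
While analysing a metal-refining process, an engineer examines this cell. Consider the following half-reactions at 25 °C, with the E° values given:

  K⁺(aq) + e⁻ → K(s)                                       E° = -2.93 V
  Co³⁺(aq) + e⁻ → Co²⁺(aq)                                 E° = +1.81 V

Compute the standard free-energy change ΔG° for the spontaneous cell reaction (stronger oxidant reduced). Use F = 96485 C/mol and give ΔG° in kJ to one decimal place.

-457.3 kJ

Co³⁺/Co²⁺ (E° = +1.81 V) is the cathode; K⁺/K (E° = -2.93 V) is the anode, so E°cell = +4.74 V.
Balancing electrons gives n = 1 (lcm of 1 and 1).
ΔG° = −nFE° = −(1)(96485)(+4.74) = -457,339 J = -457.3 kJ.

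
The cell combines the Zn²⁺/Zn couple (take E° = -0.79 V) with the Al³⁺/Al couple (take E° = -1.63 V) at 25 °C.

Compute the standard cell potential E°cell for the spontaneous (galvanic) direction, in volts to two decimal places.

The Zn²⁺/Zn couple has the higher reduction potential, so it is the cathode; Al³⁺/Al is oxidised at the anode.
E°cell = E°(cathode) − E°(anode) = (-0.79) − (-1.63) = +0.84 V.
Since E°cell > 0, the reaction is spontaneous under standard conditions.

+0.84 V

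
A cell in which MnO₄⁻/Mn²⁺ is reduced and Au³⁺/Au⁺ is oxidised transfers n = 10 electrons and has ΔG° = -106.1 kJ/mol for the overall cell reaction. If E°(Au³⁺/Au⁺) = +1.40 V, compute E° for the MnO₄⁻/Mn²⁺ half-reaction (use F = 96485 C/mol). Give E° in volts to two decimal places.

+1.51 V

E°cell = −ΔG°/(nF) = −(-106.1×10³)/((10)(96485)) = +0.110 V.
Since MnO₄⁻/Mn²⁺ is the cathode and Au³⁺/Au⁺ the anode, E°cell = E°(MnO₄⁻/Mn²⁺) − E°(Au³⁺/Au⁺).
So E°(MnO₄⁻/Mn²⁺) = E°cell + E°(Au³⁺/Au⁺) = +0.110 + (+1.40) = +1.51 V.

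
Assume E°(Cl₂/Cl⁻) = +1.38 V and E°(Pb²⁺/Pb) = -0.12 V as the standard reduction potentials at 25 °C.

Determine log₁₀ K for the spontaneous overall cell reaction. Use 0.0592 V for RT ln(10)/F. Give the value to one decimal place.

Cathode: Cl₂/Cl⁻; anode: Pb²⁺/Pb. E°cell = +1.50 V, n = 2.
log K = nE°cell / 0.0592 = (2)(+1.50) / 0.0592 = 50.7.

50.7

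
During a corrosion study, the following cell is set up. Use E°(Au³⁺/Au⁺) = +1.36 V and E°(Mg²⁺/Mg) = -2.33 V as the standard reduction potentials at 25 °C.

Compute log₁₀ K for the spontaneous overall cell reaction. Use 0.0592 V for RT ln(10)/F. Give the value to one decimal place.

Cathode: Au³⁺/Au⁺; anode: Mg²⁺/Mg. E°cell = +3.69 V, n = 2.
log K = nE°cell / 0.0592 = (2)(+3.69) / 0.0592 = 124.7.

124.7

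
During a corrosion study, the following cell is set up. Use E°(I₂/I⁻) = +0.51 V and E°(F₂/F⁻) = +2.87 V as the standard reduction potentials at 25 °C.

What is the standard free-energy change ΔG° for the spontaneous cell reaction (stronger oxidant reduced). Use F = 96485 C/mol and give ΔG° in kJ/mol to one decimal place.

-455.4 kJ/mol

F₂/F⁻ (E° = +2.87 V) is the cathode; I₂/I⁻ (E° = +0.51 V) is the anode, so E°cell = +2.36 V.
Balancing electrons gives n = 2 (lcm of 2 and 2).
ΔG° = −nFE° = −(2)(96485)(+2.36) = -455,409 J = -455.4 kJ/mol.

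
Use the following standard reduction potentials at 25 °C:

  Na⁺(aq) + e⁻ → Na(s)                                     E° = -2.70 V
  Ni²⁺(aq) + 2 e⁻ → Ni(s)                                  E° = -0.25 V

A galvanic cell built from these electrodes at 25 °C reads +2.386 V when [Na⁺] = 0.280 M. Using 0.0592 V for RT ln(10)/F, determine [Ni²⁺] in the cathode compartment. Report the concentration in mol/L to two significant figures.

Ni²⁺/Ni is the cathode, Na⁺/Na the anode: E°cell = +2.45 V, n = 2.
Overall reaction: Ni²⁺(aq) + 2 Na(s) → Ni(s) + 2 Na⁺(aq); Q = [Na⁺]^2/[Ni²⁺]^1.
From E = E° − (0.0592/n) log Q: log Q = (E° − E)·n/0.0592 = (+2.45 − (+2.386))·2/0.0592 = 2.1622.
So 1·log[Ni²⁺] = 2·log(0.28) − log Q = -1.1057 − (2.1622) = -3.2679; [Ni²⁺] = 10^(-3.2679) ≈ 0.00054 M.

0.00054 M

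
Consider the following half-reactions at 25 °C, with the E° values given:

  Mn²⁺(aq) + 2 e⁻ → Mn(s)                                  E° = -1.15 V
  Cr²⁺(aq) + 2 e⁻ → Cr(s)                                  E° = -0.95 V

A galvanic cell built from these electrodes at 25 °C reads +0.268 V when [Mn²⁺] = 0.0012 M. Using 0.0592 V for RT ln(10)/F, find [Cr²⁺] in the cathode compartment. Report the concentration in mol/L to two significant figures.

0.24 M

Cr²⁺/Cr is the cathode, Mn²⁺/Mn the anode: E°cell = +0.20 V, n = 2.
Overall reaction: Cr²⁺(aq) + Mn(s) → Cr(s) + Mn²⁺(aq); Q = [Mn²⁺]^1/[Cr²⁺]^1.
From E = E° − (0.0592/n) log Q: log Q = (E° − E)·n/0.0592 = (+0.20 − (+0.268))·2/0.0592 = -2.2973.
So 1·log[Cr²⁺] = 1·log(0.0012) − log Q = -2.9208 − (-2.2973) = -0.6235; [Cr²⁺] = 10^(-0.6235) ≈ 0.24 M.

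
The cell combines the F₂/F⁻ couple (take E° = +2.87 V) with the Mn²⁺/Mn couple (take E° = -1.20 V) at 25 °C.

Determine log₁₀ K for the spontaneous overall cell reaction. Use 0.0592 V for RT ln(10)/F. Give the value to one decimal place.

Cathode: F₂/F⁻; anode: Mn²⁺/Mn. E°cell = +4.07 V, n = 2.
log K = nE°cell / 0.0592 = (2)(+4.07) / 0.0592 = 137.5.

137.5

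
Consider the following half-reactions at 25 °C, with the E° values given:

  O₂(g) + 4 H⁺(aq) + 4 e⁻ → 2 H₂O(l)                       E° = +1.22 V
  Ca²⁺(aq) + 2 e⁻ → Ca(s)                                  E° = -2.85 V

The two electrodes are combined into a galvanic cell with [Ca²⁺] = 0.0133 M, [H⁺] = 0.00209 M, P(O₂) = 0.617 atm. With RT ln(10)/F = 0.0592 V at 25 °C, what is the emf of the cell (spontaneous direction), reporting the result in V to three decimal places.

+3.964 V

O₂/H₂O is the cathode (higher E°), Ca²⁺/Ca the anode: E°cell = +1.22 − (-2.85) = +4.07 V, n = 4.
Overall: O₂(g) + 4 H⁺(aq) + 2 Ca(s) → 2 H₂O(l) + 2 Ca²⁺(aq)
Q = [Ca²⁺]^2 / (P(O₂)·[H⁺]^4); log Q = 7.177.
E = E° − (0.0592/n) log Q = +4.07 − (0.0592/4)(7.177) = +3.964 V.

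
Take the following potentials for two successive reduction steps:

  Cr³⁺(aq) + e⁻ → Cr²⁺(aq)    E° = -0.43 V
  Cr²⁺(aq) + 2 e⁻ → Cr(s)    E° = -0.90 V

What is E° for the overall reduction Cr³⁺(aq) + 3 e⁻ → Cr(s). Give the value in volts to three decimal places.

Standard free energies of sequential steps add: ΔG°₃ = ΔG°₁ + ΔG°₂, so n₃E°₃ = n₁E°₁ + n₂E°₂.
E°₃ = (1×-0.43 + 2×-0.90) / 3 = (-2.230) / 3 = -0.743 V.
E° values themselves are not directly additive — weighting by electron count is essential.

-0.743 V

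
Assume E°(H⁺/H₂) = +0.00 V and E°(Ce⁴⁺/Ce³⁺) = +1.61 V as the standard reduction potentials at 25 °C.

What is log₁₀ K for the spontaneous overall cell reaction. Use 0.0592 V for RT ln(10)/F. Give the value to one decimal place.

54.4

Cathode: Ce⁴⁺/Ce³⁺; anode: H⁺/H₂. E°cell = +1.61 V, n = 2.
log K = nE°cell / 0.0592 = (2)(+1.61) / 0.0592 = 54.4.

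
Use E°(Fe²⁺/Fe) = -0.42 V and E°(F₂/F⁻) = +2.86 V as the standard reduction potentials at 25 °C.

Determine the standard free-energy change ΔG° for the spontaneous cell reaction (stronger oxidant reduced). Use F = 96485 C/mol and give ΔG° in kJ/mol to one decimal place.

F₂/F⁻ (E° = +2.86 V) is the cathode; Fe²⁺/Fe (E° = -0.42 V) is the anode, so E°cell = +3.28 V.
Balancing electrons gives n = 2 (lcm of 2 and 2).
ΔG° = −nFE° = −(2)(96485)(+3.28) = -632,942 J = -632.9 kJ/mol.

-632.9 kJ/mol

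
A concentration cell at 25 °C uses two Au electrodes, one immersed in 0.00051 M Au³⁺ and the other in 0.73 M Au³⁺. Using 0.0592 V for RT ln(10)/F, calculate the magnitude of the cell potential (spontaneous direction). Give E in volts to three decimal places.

+0.062 V

For a concentration cell E°cell = 0. The 0.73 M side is the cathode (reduction is favoured where [Au³⁺] is higher).
With n = 3, E = −(0.0592/3) log([Au³⁺]ₐₙ/[Au³⁺]꜀ₐₜ) = −(0.0592/3) log(0.00051/0.73) = −(0.0592/3)(-3.156) = +0.062 V.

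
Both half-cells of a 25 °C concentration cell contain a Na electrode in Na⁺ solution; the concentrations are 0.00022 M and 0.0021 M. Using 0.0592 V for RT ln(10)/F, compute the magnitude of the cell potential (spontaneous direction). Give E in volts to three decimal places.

+0.058 V

For a concentration cell E°cell = 0. The 0.0021 M side is the cathode (reduction is favoured where [Na⁺] is higher).
With n = 1, E = −(0.0592/1) log([Na⁺]ₐₙ/[Na⁺]꜀ₐₜ) = −(0.0592/1) log(0.00022/0.0021) = −(0.0592/1)(-0.980) = +0.058 V.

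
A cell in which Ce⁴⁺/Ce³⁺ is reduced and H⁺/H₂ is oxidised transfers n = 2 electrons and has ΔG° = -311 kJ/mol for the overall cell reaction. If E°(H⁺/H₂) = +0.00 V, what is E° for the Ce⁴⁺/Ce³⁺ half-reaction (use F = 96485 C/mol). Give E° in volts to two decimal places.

+1.61 V

E°cell = −ΔG°/(nF) = −(-311×10³)/((2)(96485)) = +1.612 V.
Since Ce⁴⁺/Ce³⁺ is the cathode and H⁺/H₂ the anode, E°cell = E°(Ce⁴⁺/Ce³⁺) − E°(H⁺/H₂).
So E°(Ce⁴⁺/Ce³⁺) = E°cell + E°(H⁺/H₂) = +1.612 + (+0.00) = +1.61 V.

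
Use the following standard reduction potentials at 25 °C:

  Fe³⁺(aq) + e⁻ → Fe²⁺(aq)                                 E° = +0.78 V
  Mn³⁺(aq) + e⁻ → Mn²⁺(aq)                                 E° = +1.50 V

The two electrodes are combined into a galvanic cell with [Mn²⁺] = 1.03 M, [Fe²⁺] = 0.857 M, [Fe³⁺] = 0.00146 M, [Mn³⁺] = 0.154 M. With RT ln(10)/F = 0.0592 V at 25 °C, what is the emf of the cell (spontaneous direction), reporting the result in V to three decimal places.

+0.835 V

Mn³⁺/Mn²⁺ is the cathode (higher E°), Fe³⁺/Fe²⁺ the anode: E°cell = +1.50 − (+0.78) = +0.72 V, n = 1.
Overall: Mn³⁺(aq) + Fe²⁺(aq) → Mn²⁺(aq) + Fe³⁺(aq)
Q = [Mn²⁺]·[Fe³⁺] / ([Mn³⁺]·[Fe²⁺]); log Q = -1.943.
E = E° − (0.0592/n) log Q = +0.72 − (0.0592/1)(-1.943) = +0.835 V.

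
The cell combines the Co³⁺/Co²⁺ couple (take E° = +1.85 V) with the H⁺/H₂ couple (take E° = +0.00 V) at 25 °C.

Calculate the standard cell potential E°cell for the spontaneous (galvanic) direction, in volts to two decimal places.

The Co³⁺/Co²⁺ couple has the higher reduction potential, so it is the cathode; H⁺/H₂ is oxidised at the anode.
E°cell = E°(cathode) − E°(anode) = (+1.85) − (+0.00) = +1.85 V.
Since E°cell > 0, the reaction is spontaneous under standard conditions.

+1.85 V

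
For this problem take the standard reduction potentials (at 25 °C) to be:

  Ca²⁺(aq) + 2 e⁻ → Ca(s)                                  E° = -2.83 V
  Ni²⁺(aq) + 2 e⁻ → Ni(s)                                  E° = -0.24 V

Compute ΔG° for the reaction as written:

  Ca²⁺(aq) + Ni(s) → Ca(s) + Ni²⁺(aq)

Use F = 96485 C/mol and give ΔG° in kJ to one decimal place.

+499.8 kJ

As written, Ca²⁺/Ca is reduced (cathode) and Ni²⁺/Ni is oxidised (anode), so E°cell = (-2.83) − (-0.24) = -2.59 V.
Balancing electrons gives n = 2.
ΔG° = −nFE° = −(2)(96485)(-2.59) = 499,792 J = +499.8 kJ.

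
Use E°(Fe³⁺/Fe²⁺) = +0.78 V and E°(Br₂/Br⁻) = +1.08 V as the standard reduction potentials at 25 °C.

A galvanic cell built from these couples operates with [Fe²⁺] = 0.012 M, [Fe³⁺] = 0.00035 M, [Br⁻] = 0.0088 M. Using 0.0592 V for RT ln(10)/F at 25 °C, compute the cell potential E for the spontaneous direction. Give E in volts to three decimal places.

Br₂/Br⁻ is the cathode (higher E°), Fe³⁺/Fe²⁺ the anode: E°cell = +1.08 − (+0.78) = +0.30 V, n = 2.
Overall: Br₂(l) + 2 Fe²⁺(aq) → 2 Br⁻(aq) + 2 Fe³⁺(aq)
Q = [Br⁻]^2·[Fe³⁺]^2 / ([Fe²⁺]^2); log Q = -7.181.
E = E° − (0.0592/n) log Q = +0.30 − (0.0592/2)(-7.181) = +0.513 V.

+0.513 V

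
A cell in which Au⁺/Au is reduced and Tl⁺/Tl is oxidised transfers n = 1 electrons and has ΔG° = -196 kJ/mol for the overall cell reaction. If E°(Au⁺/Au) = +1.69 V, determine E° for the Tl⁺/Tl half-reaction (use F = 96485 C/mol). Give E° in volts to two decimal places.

E°cell = −ΔG°/(nF) = −(-196×10³)/((1)(96485)) = +2.031 V.
Since Au⁺/Au is the cathode and Tl⁺/Tl the anode, E°cell = E°(Au⁺/Au) − E°(Tl⁺/Tl).
So E°(Tl⁺/Tl) = E°(Au⁺/Au) − E°cell = (+1.69) − (+2.031) = -0.34 V.

-0.34 V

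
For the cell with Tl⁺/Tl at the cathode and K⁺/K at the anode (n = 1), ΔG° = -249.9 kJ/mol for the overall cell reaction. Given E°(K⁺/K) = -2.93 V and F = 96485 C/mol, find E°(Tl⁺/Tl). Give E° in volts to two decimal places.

-0.34 V

E°cell = −ΔG°/(nF) = −(-249.9×10³)/((1)(96485)) = +2.590 V.
Since Tl⁺/Tl is the cathode and K⁺/K the anode, E°cell = E°(Tl⁺/Tl) − E°(K⁺/K).
So E°(Tl⁺/Tl) = E°cell + E°(K⁺/K) = +2.590 + (-2.93) = -0.34 V.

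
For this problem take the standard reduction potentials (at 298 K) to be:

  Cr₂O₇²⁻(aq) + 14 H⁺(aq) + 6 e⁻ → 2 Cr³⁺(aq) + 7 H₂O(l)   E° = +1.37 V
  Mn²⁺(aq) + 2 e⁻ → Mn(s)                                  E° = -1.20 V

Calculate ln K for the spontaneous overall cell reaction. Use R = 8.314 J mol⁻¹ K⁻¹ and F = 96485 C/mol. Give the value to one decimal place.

Cathode: Cr₂O₇²⁻/Cr³⁺; anode: Mn²⁺/Mn. E°cell = (+1.37) − (-1.20) = +2.57 V, with n = 6.
ΔG° = −nFE° = −RT ln K, so ln K = nFE°/(RT) = (6)(96485)(+2.57) / ((8.314)(298)) = 600.507.

600.5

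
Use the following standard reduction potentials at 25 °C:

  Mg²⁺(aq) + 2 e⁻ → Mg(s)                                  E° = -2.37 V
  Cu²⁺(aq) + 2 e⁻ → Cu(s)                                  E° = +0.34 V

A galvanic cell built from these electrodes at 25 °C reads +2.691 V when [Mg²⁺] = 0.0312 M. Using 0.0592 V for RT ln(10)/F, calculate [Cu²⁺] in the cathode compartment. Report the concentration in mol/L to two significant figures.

Cu²⁺/Cu is the cathode, Mg²⁺/Mg the anode: E°cell = +2.71 V, n = 2.
Overall reaction: Cu²⁺(aq) + Mg(s) → Cu(s) + Mg²⁺(aq); Q = [Mg²⁺]^1/[Cu²⁺]^1.
From E = E° − (0.0592/n) log Q: log Q = (E° − E)·n/0.0592 = (+2.71 − (+2.691))·2/0.0592 = 0.6419.
So 1·log[Cu²⁺] = 1·log(0.0312) − log Q = -1.5058 − (0.6419) = -2.1477; [Cu²⁺] = 10^(-2.1477) ≈ 0.0071 M.

0.0071 M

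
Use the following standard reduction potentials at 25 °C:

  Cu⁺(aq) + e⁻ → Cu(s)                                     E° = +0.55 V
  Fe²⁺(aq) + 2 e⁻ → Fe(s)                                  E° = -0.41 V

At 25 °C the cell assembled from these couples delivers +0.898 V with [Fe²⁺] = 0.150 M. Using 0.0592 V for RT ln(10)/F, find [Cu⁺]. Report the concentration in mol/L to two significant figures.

0.035 M

Cu⁺/Cu is the cathode, Fe²⁺/Fe the anode: E°cell = +0.96 V, n = 2.
Overall reaction: 2 Cu⁺(aq) + Fe(s) → 2 Cu(s) + Fe²⁺(aq); Q = [Fe²⁺]^1/[Cu⁺]^2.
From E = E° − (0.0592/n) log Q: log Q = (E° − E)·n/0.0592 = (+0.96 − (+0.898))·2/0.0592 = 2.0946.
So 2·log[Cu⁺] = 1·log(0.15) − log Q = -0.8239 − (2.0946) = -2.9185; log[Cu⁺] = -2.9185 / 2 = -1.4592; [Cu⁺] = 10^(-1.4592) ≈ 0.035 M.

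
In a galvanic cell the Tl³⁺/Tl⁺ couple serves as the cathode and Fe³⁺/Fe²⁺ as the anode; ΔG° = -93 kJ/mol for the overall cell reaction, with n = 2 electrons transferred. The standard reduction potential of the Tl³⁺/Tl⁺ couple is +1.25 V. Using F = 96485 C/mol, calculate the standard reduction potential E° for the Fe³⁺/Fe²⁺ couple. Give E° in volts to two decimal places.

E°cell = −ΔG°/(nF) = −(-93×10³)/((2)(96485)) = +0.482 V.
Since Tl³⁺/Tl⁺ is the cathode and Fe³⁺/Fe²⁺ the anode, E°cell = E°(Tl³⁺/Tl⁺) − E°(Fe³⁺/Fe²⁺).
So E°(Fe³⁺/Fe²⁺) = E°(Tl³⁺/Tl⁺) − E°cell = (+1.25) − (+0.482) = +0.77 V.

+0.77 V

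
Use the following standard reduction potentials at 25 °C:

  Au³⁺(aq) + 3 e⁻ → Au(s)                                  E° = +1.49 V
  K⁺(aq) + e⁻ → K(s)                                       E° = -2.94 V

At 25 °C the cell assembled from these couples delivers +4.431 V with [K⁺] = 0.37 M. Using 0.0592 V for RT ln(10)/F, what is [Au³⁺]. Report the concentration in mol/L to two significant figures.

Au³⁺/Au is the cathode, K⁺/K the anode: E°cell = +4.43 V, n = 3.
Overall reaction: Au³⁺(aq) + 3 K(s) → Au(s) + 3 K⁺(aq); Q = [K⁺]^3/[Au³⁺]^1.
From E = E° − (0.0592/n) log Q: log Q = (E° − E)·n/0.0592 = (+4.43 − (+4.431))·3/0.0592 = -0.0507.
So 1·log[Au³⁺] = 3·log(0.37) − log Q = -1.2954 − (-0.0507) = -1.2447; [Au³⁺] = 10^(-1.2447) ≈ 0.057 M.

0.057 M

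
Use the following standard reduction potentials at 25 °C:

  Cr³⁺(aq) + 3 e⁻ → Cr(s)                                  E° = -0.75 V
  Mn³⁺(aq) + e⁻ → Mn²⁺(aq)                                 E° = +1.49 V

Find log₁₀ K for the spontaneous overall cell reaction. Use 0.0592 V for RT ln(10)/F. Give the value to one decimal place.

Cathode: Mn³⁺/Mn²⁺; anode: Cr³⁺/Cr. E°cell = +2.24 V, n = 3.
log K = nE°cell / 0.0592 = (3)(+2.24) / 0.0592 = 113.5.

113.5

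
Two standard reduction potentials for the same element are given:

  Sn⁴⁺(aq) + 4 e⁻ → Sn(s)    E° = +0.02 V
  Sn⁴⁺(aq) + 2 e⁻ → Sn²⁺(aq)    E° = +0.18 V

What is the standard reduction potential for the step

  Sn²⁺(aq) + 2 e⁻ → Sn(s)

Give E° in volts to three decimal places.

Sequential free energies add, so n₃E°₃ = n₁E°₁ + n₂E°₂.
With n₃ = 4, and the known step contributing 2×(+0.18) V, the unknown satisfies 2·E° = 4×(+0.02) − 2×(+0.18) = -0.280.
E° = -0.280 / 2 = -0.140 V.

-0.140 V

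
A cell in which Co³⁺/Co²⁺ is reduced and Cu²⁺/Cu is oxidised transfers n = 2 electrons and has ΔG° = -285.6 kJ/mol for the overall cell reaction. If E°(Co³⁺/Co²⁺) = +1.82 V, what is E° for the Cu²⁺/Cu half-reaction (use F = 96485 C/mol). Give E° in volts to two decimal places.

+0.34 V

E°cell = −ΔG°/(nF) = −(-285.6×10³)/((2)(96485)) = +1.480 V.
Since Co³⁺/Co²⁺ is the cathode and Cu²⁺/Cu the anode, E°cell = E°(Co³⁺/Co²⁺) − E°(Cu²⁺/Cu).
So E°(Cu²⁺/Cu) = E°(Co³⁺/Co²⁺) − E°cell = (+1.82) − (+1.480) = +0.34 V.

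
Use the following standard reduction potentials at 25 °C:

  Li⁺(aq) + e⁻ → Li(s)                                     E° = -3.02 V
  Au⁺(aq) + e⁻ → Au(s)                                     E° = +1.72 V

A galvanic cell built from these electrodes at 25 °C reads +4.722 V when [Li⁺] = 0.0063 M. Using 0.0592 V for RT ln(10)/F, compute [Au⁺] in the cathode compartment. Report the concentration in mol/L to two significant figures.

0.0031 M

Au⁺/Au is the cathode, Li⁺/Li the anode: E°cell = +4.74 V, n = 1.
Overall reaction: Au⁺(aq) + Li(s) → Au(s) + Li⁺(aq); Q = [Li⁺]^1/[Au⁺]^1.
From E = E° − (0.0592/n) log Q: log Q = (E° − E)·n/0.0592 = (+4.74 − (+4.722))·1/0.0592 = 0.3041.
So 1·log[Au⁺] = 1·log(0.0063) − log Q = -2.2007 − (0.3041) = -2.5048; [Au⁺] = 10^(-2.5048) ≈ 0.0031 M.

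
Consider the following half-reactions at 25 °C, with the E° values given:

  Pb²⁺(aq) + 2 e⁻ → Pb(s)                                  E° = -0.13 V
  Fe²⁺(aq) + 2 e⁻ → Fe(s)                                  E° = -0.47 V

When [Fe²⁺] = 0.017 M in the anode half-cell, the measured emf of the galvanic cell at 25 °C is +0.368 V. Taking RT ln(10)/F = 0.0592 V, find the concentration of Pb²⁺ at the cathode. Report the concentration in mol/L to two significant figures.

Pb²⁺/Pb is the cathode, Fe²⁺/Fe the anode: E°cell = +0.34 V, n = 2.
Overall reaction: Pb²⁺(aq) + Fe(s) → Pb(s) + Fe²⁺(aq); Q = [Fe²⁺]^1/[Pb²⁺]^1.
From E = E° − (0.0592/n) log Q: log Q = (E° − E)·n/0.0592 = (+0.34 − (+0.368))·2/0.0592 = -0.9459.
So 1·log[Pb²⁺] = 1·log(0.017) − log Q = -1.7696 − (-0.9459) = -0.8237; [Pb²⁺] = 10^(-0.8237) ≈ 0.15 M.

0.15 M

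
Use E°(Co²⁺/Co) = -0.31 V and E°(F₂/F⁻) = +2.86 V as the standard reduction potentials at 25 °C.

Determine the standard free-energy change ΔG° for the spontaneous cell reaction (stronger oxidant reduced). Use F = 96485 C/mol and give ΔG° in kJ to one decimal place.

-611.7 kJ

F₂/F⁻ (E° = +2.86 V) is the cathode; Co²⁺/Co (E° = -0.31 V) is the anode, so E°cell = +3.17 V.
Balancing electrons gives n = 2 (lcm of 2 and 2).
ΔG° = −nFE° = −(2)(96485)(+3.17) = -611,715 J = -611.7 kJ.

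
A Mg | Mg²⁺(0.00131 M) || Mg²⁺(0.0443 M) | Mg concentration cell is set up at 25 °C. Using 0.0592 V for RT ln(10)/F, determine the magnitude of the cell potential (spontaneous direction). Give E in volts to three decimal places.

+0.045 V

For a concentration cell E°cell = 0. The 0.0443 M side is the cathode (reduction is favoured where [Mg²⁺] is higher).
With n = 2, E = −(0.0592/2) log([Mg²⁺]ₐₙ/[Mg²⁺]꜀ₐₜ) = −(0.0592/2) log(0.00131/0.0443) = −(0.0592/2)(-1.529) = +0.045 V.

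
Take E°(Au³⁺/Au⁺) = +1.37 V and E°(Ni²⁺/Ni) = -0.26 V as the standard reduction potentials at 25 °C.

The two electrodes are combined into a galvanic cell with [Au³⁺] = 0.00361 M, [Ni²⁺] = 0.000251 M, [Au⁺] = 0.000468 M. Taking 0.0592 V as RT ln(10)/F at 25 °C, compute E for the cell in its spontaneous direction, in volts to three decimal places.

Au³⁺/Au⁺ is the cathode (higher E°), Ni²⁺/Ni the anode: E°cell = +1.37 − (-0.26) = +1.63 V, n = 2.
Overall: Au³⁺(aq) + Ni(s) → Au⁺(aq) + Ni²⁺(aq)
Q = [Au⁺]·[Ni²⁺] / ([Au³⁺]); log Q = -4.488.
E = E° − (0.0592/n) log Q = +1.63 − (0.0592/2)(-4.488) = +1.763 V.

+1.763 V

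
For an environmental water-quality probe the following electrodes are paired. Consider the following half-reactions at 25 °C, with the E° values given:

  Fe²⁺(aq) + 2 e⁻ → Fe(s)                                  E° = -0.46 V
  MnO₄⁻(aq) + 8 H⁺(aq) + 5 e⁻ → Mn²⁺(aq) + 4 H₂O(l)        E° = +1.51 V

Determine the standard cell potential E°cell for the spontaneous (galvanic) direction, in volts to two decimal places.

+1.97 V

The MnO₄⁻/Mn²⁺ couple has the higher reduction potential, so it is the cathode; Fe²⁺/Fe is oxidised at the anode.
E°cell = E°(cathode) − E°(anode) = (+1.51) − (-0.46) = +1.97 V.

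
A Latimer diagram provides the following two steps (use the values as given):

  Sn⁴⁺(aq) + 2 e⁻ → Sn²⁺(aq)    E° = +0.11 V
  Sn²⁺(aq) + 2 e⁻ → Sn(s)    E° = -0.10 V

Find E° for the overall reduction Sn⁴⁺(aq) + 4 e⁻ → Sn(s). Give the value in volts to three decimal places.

+0.005 V

Standard free energies of sequential steps add: ΔG°₃ = ΔG°₁ + ΔG°₂, so n₃E°₃ = n₁E°₁ + n₂E°₂.
E°₃ = (2×+0.11 + 2×-0.10) / 4 = (+0.020) / 4 = +0.005 V.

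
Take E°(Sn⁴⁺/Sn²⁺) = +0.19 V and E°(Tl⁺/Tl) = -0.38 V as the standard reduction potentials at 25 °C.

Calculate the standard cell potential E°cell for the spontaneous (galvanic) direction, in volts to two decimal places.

+0.57 V

The Sn⁴⁺/Sn²⁺ couple has the higher reduction potential, so it is the cathode; Tl⁺/Tl is oxidised at the anode.
E°cell = E°(cathode) − E°(anode) = (+0.19) − (-0.38) = +0.57 V.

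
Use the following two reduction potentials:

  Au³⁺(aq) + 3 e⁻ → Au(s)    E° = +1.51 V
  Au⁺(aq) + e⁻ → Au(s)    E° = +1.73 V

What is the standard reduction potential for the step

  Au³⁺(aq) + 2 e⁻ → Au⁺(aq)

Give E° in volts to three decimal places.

+1.400 V

Sequential free energies add, so n₃E°₃ = n₁E°₁ + n₂E°₂.
With n₃ = 3, and the known step contributing 1×(+1.73) V, the unknown satisfies 2·E° = 3×(+1.51) − 1×(+1.73) = +2.800.
E° = +2.800 / 2 = +1.400 V.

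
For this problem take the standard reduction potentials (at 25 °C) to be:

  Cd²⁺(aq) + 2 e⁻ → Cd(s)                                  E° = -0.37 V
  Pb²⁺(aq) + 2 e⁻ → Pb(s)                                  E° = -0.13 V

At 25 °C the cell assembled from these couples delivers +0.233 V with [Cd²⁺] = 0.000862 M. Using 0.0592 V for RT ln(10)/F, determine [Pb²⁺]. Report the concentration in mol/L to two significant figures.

0.00050 M

Pb²⁺/Pb is the cathode, Cd²⁺/Cd the anode: E°cell = +0.24 V, n = 2.
Overall reaction: Pb²⁺(aq) + Cd(s) → Pb(s) + Cd²⁺(aq); Q = [Cd²⁺]^1/[Pb²⁺]^1.
From E = E° − (0.0592/n) log Q: log Q = (E° − E)·n/0.0592 = (+0.24 − (+0.233))·2/0.0592 = 0.2365.
So 1·log[Pb²⁺] = 1·log(0.000862) − log Q = -3.0645 − (0.2365) = -3.3010; [Pb²⁺] = 10^(-3.3010) ≈ 0.00050 M.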